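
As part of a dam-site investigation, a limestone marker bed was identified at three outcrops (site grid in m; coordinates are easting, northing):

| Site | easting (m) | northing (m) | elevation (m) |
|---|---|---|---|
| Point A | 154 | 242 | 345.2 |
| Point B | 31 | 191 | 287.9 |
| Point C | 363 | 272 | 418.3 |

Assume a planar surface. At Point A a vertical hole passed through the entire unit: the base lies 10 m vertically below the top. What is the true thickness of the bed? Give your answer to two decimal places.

Let the plane be z = a·easting + b·northing + c.
Point B−Point A: −123a − 51b = −57.3;  Point C−Point A: 209a + 30b = 73.1.
Solving gives a = 0.28829, b = 0.42824.
|∇z| = √(a²+b²) = 0.51624, so dip δ = arctan(0.51624) = 27.30°.
True thickness = vertical thickness × cos δ = 10 × cos 27.30° = 8.89 m.

8.89 m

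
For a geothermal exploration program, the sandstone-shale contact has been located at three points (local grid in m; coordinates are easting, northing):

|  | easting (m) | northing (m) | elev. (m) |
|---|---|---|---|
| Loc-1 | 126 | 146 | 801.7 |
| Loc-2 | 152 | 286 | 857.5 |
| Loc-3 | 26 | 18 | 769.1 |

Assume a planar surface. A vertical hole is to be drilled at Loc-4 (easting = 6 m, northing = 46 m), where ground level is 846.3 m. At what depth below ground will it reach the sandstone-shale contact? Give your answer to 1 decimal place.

60.0 m

Let the plane be z = a·easting + b·northing + c.
Loc-2−Loc-1: 26a + 140b = 55.8;  Loc-3−Loc-1: −100a − 128b = −32.6.
Solving gives a = −0.24160, b = 0.44344.
Then c = 801.7 − a·126 − b·146 = 767.40.
At (6, 46): z_contact = −1.45 + 20.40 + 767.40 = 786.35 m.
Depth below ground = 846.3 − 786.35 = 60.0 m.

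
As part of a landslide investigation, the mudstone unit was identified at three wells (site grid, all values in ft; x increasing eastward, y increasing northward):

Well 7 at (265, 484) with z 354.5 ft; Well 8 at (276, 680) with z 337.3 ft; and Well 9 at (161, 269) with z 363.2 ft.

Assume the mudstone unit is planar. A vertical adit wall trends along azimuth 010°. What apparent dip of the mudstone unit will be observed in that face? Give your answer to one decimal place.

4.2°

Two edge vectors: Well 7→Well 8 = (11, 196, -17.2), Well 7→Well 9 = (-104, -215, 8.7).
Normal n = (Well 7→Well 8) × (Well 7→Well 9) = (-1992.8, 1693.1, 18019).
So ∂z/∂x = −n_x/n_z = 0.11059 and ∂z/∂y = −n_y/n_z = −0.09396.
Unit vector along 010° is (sin 10°, cos 10°) = (0.1736, 0.9848).
Slope in that direction = a·(0.1736) + b·(0.9848) = −0.07333.
Apparent dip = arctan|0.07333| = 4.2° (true dip is 8.3°, so apparent ≤ true as expected).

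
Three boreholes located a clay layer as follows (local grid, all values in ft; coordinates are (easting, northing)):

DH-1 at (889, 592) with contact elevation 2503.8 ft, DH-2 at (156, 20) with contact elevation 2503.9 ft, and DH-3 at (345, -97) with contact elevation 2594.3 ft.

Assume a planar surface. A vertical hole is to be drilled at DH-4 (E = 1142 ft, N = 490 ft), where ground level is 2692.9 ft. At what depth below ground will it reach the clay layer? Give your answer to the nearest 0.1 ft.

86.8 ft

Let the plane be z = a·E + b·N + c.
DH-2−DH-1: −733a − 572b = 0.1;  DH-3−DH-1: −544a − 689b = 90.5.
Solving gives a = 0.266660, b = −0.341891.
Then c = 2503.8 − a·889 − b·592 = 2469.14.
At (1142, 490): z_contact = 304.53 − 167.53 + 2469.14 = 2606.14 ft.
Depth below ground = 2692.9 − 2606.14 = 86.8 ft.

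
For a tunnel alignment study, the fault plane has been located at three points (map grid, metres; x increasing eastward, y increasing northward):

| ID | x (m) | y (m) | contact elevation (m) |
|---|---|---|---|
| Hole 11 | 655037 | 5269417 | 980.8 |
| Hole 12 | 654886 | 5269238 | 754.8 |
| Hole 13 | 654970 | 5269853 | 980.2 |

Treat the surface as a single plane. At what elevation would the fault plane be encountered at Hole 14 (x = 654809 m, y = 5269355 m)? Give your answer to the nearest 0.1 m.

Let the plane be z = a·x + b·y + c.
Hole 12−Hole 11: −151a − 179b = −226;  Hole 13−Hole 11: −67a + 436b = −0.6.
Solving gives a = 1.267437588, b = 0.193390638.
Then c = 980.8 − a·655037 − b·5269417 = −1848293.63.
At (654809, 5269355): z = 829929.5 + 1019043.9 − 1848293.63 = 679.8 m.

679.8 m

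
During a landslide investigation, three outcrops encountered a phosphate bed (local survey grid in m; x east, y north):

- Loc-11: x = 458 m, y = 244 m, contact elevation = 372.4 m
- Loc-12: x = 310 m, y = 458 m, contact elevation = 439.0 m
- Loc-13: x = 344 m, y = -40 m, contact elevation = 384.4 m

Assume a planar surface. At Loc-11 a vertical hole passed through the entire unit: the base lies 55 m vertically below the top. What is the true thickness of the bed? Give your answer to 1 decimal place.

Let the plane be z = a·x + b·y + c.
Loc-12−Loc-11: −148a + 214b = 66.6;  Loc-13−Loc-11: −114a − 284b = 12.
Solving gives a = −0.32339, b = 0.08756.
|∇z| = √(a²+b²) = 0.33504, so dip δ = arctan(0.33504) = 18.52°.
True thickness = vertical thickness × cos δ = 55 × cos 18.52° = 52.2 m.

52.2 m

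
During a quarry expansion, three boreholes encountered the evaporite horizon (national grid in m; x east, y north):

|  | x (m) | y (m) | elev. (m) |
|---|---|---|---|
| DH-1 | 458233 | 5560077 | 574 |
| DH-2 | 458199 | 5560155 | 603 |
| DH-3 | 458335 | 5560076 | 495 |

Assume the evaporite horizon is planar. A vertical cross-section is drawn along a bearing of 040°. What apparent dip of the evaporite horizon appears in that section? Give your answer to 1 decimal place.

25.2°

Two edge vectors: DH-1→DH-2 = (-34, 78, 29), DH-1→DH-3 = (102, -1, -79).
Normal n = (DH-1→DH-2) × (DH-1→DH-3) = (-6133, 272, -7922).
So ∂z/∂x = −n_x/n_z = −0.77417 and ∂z/∂y = −n_y/n_z = 0.03433.
Unit vector along 040° is (sin 40°, cos 40°) = (0.6428, 0.7660).
Slope in that direction = a·(0.6428) + b·(0.7660) = −0.47133.
Apparent dip = arctan|0.47133| = 25.2° (true dip is 37.8°, so apparent ≤ true as expected).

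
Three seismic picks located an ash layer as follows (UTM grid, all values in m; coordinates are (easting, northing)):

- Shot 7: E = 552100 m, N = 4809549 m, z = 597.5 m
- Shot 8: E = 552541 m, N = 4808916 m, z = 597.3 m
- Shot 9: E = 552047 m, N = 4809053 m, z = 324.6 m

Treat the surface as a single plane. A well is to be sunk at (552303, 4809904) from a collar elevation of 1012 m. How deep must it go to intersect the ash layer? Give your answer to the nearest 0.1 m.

106.2 m

Two edge vectors: Shot 7→Shot 8 = (441, -633, -0.2), Shot 7→Shot 9 = (-53, -496, -272.9).
Normal n = (Shot 7→Shot 8) × (Shot 7→Shot 9) = (172646.5, 120359.5, -252285).
So ∂z/∂E = −n_x/n_z = 0.684331213 and ∂z/∂N = −n_y/n_z = 0.477077512.
Intercept c from Shot 7: 597.5 − 377819.26 − 2294527.67 = −2671749.43.
At (552303, 4809904): z_contact = 377958.18 + 2294697.03 − 2671749.43 = 905.78 m.
Depth below ground = 1012 − 905.78 = 106.2 m.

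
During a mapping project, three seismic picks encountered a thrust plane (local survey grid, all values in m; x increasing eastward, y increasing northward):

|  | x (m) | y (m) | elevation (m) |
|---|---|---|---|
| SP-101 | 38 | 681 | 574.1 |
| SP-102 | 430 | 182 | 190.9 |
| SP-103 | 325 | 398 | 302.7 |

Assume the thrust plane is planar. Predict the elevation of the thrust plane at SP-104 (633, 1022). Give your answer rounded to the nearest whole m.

115 m

Let the plane be z = a·x + b·y + c.
SP-102−SP-101: 392a − 499b = −383.2;  SP-103−SP-101: 287a − 283b = −271.4.
Solving gives a = −0.83598, b = 0.11121.
Then c = 574.1 − a·38 − b·681 = 530.13.
At (633, 1022): z = −529.2 + 113.7 + 530.13 = 114.6 m.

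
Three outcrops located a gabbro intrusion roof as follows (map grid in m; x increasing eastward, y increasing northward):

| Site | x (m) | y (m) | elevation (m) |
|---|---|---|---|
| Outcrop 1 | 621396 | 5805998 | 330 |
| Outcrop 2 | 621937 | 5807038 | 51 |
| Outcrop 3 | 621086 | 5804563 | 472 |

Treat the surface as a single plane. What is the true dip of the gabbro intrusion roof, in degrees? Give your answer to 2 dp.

Let the plane be z = a·x + b·y + c.
Outcrop 2−Outcrop 1: 541a + 1040b = −279;  Outcrop 3−Outcrop 1: −310a − 1435b = 142.
Solving gives a = −0.55665, b = 0.02130.
Gradient magnitude |∇z| = √(a² + b²) = √(0.30986 + 0.00045) = 0.55706.
True dip = arctan(0.55706) = 29.12°, dipping toward E (azimuth ≈ 092°).

29.12°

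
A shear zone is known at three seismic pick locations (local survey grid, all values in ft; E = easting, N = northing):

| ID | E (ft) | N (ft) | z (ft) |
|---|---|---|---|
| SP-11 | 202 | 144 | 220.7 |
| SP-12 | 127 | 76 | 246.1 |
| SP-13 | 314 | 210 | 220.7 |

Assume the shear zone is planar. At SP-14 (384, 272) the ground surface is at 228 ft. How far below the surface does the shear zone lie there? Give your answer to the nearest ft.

Let the plane be z = a·E + b·N + c.
SP-12−SP-11: −75a − 68b = 25.4;  SP-13−SP-11: 112a + 66b = 0.
Solving gives a = 0.62881, b = −1.06707.
Then c = 220.7 − a·202 − b·144 = 247.34.
At (384, 272): z_contact = 241.5 − 290.2 + 247.34 = 198.6 ft.
Depth below ground = 228 − 198.6 = 29 ft.

29 ft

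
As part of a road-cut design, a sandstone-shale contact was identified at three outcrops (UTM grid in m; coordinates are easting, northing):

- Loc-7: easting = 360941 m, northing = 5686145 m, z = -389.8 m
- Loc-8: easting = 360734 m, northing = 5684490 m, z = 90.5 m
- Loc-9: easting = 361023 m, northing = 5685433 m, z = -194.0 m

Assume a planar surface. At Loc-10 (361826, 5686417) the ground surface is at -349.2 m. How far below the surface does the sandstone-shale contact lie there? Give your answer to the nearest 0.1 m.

173.4 m

Let the plane be z = a·easting + b·northing + c.
Loc-8−Loc-7: −207a − 1655b = 480.3;  Loc-9−Loc-7: 82a − 712b = 195.8.
Solving gives a = −0.063316778, b = −0.282292101.
Then c = -389.8 − a·360941 − b·5686145 = 1627617.64.
At (361826, 5686417): z_contact = −22909.66 − 1605230.60 + 1627617.64 = -522.62 m.
Depth below ground = -349.2 − (-522.62) = 173.4 m.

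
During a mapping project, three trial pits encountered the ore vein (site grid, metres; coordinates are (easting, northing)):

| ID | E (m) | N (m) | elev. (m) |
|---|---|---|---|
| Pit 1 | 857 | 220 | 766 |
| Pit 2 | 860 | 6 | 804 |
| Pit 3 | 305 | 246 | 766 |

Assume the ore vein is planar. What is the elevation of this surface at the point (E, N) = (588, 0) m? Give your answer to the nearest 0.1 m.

807.3 m

Two edge vectors: Pit 1→Pit 2 = (3, -214, 38), Pit 1→Pit 3 = (-552, 26, 0).
Normal n = (Pit 1→Pit 2) × (Pit 1→Pit 3) = (-988, -20976, -118050).
So ∂z/∂E = −n_x/n_z = −0.00837 and ∂z/∂N = −n_y/n_z = −0.17769.
Intercept c from Pit 1: 766 + 7.17 + 39.09 = 812.26.
At (588, 0): z = −4.9 + 0.0 + 812.26 = 807.3 m.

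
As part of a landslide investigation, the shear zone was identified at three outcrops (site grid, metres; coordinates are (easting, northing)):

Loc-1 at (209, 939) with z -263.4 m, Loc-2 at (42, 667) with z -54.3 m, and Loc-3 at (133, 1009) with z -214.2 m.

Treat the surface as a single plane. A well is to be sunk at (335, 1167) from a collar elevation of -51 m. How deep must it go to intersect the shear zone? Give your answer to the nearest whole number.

Two edge vectors: Loc-1→Loc-2 = (-167, -272, 209.1), Loc-1→Loc-3 = (-76, 70, 49.2).
Normal n = (Loc-1→Loc-2) × (Loc-1→Loc-3) = (-28019.4, -7675.2, -32362).
So ∂z/∂E = −n_x/n_z = −0.86581 and ∂z/∂N = −n_y/n_z = −0.23717.
Intercept c from Loc-1: -263.4 + 180.95 + 222.70 = 140.25.
At (335, 1167): z_contact = −290.0 − 276.8 + 140.25 = -426.6 m.
Depth below ground = -51 − (-426.6) = 376 m.

376 m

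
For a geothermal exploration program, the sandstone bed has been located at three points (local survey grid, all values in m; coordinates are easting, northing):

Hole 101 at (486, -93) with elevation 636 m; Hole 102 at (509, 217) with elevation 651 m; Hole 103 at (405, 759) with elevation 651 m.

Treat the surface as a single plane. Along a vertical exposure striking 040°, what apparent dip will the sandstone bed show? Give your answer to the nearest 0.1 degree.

8.2°

Let the plane be z = a·easting + b·northing + c.
Hole 102−Hole 101: 23a + 310b = 15;  Hole 103−Hole 101: −81a + 852b = 15.
Solving gives a = 0.18185, b = 0.03489.
Unit vector along 040° is (sin 40°, cos 40°) = (0.6428, 0.7660).
Slope in that direction = a·(0.6428) + b·(0.7660) = 0.14362.
Apparent dip = arctan|0.14362| = 8.2° (true dip is 10.5°, so apparent ≤ true as expected).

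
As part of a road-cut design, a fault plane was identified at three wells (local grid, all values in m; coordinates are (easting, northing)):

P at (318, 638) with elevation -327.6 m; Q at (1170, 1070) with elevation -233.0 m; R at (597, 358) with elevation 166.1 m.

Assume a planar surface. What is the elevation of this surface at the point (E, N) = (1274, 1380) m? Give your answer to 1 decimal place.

-503.9 m

Let the plane be z = a·E + b·N + c.
Q−P: 852a + 432b = 94.6;  R−P: 279a − 280b = 493.7.
Solving gives a = 0.667709, b = −1.097890.
Then c = -327.6 − a·318 − b·638 = 160.52.
At (1274, 1380): z = 850.7 − 1515.1 + 160.52 = -503.9 m.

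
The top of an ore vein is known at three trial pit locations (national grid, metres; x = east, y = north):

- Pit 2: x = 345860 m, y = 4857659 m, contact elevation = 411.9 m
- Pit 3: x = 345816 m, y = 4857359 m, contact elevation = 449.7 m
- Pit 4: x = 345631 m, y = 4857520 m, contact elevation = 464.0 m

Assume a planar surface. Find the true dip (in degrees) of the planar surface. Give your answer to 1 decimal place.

11.0°

Let the plane be z = a·x + b·y + c.
Pit 3−Pit 2: −44a − 300b = 37.8;  Pit 4−Pit 2: −229a − 139b = 52.1.
Solving gives a = −0.16579, b = −0.10168.
Gradient magnitude |∇z| = √(a² + b²) = √(0.02749 + 0.01034) = 0.19449.
True dip = arctan(0.19449) = 11.0°, dipping toward ENE (azimuth ≈ 058°).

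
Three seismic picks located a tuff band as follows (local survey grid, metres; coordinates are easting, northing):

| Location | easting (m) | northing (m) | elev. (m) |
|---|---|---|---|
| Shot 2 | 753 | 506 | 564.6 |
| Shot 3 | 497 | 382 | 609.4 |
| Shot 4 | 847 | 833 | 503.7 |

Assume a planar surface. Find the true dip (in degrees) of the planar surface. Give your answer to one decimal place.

10.5°

Two edge vectors: Shot 2→Shot 3 = (-256, -124, 44.8), Shot 2→Shot 4 = (94, 327, -60.9).
Normal n = (Shot 2→Shot 3) × (Shot 2→Shot 4) = (-7098, -11379.2, -72056).
So ∂z/∂easting = −n_x/n_z = −0.09851 and ∂z/∂northing = −n_y/n_z = −0.15792.
Gradient magnitude |∇z| = √(a² + b²) = √(0.00970 + 0.02494) = 0.18613.
True dip = arctan(0.18613) = 10.5°, dipping toward NNE (azimuth ≈ 032°).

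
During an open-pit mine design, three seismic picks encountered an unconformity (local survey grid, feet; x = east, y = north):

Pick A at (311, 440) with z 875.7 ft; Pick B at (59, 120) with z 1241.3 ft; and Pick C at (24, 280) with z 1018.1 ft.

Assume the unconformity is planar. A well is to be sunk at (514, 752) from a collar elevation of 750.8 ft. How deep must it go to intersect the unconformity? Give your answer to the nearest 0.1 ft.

242.3 ft

Two edge vectors: Pick A→Pick B = (-252, -320, 365.6), Pick A→Pick C = (-287, -160, 142.4).
Normal n = (Pick A→Pick B) × (Pick A→Pick C) = (12928, -69042.4, -51520).
So ∂z/∂x = −n_x/n_z = 0.25093 and ∂z/∂y = −n_y/n_z = −1.34011.
Intercept c from Pick A: 875.7 − 78.04 + 589.65 = 1387.31.
At (514, 752): z_contact = 128.98 − 1007.76 + 1387.31 = 508.53 ft.
Depth below ground = 750.8 − 508.53 = 242.3 ft.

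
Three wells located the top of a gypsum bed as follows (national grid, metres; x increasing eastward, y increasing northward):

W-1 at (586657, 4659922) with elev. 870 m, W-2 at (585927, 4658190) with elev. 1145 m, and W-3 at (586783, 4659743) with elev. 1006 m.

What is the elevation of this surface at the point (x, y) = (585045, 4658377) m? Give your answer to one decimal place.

Let the plane be z = a·x + b·y + c.
W-2−W-1: −730a − 1732b = 275;  W-3−W-1: 126a − 179b = 136.
Solving gives a = 0.534038211, b = −0.383861371.
Then c = 870 − a·586657 − b·4659922 = 1476336.79.
At (585045, 4658377): z = 312436.4 − 1788171.0 + 1476336.79 = 602.2 m.

602.2 m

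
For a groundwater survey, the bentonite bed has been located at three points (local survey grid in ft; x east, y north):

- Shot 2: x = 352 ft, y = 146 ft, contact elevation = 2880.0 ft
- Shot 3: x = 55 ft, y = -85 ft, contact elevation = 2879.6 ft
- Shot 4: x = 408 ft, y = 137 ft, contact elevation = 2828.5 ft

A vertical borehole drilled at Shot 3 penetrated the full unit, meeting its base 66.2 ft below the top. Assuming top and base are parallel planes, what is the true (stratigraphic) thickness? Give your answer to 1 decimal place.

Two edge vectors: Shot 2→Shot 3 = (-297, -231, -0.4), Shot 2→Shot 4 = (56, -9, -51.5).
Normal n = (Shot 2→Shot 3) × (Shot 2→Shot 4) = (11892.9, -15317.9, 15609).
So ∂z/∂x = −n_x/n_z = −0.76193 and ∂z/∂y = −n_y/n_z = 0.98135.
|∇z| = √(a²+b²) = 1.24241, so dip δ = arctan(1.24241) = 51.17°.
True thickness = vertical thickness × cos δ = 66.2 × cos 51.17° = 41.5 ft.

41.5 ft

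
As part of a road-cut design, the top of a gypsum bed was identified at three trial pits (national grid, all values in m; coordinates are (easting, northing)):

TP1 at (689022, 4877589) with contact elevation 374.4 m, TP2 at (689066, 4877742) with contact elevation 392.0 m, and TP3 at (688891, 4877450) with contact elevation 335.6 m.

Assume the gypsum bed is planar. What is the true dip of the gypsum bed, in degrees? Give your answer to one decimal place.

14.3°

Two edge vectors: TP1→TP2 = (44, 153, 17.6), TP1→TP3 = (-131, -139, -38.8).
Normal n = (TP1→TP2) × (TP1→TP3) = (-3490, -598.4, 13927).
So ∂z/∂E = −n_x/n_z = 0.25059 and ∂z/∂N = −n_y/n_z = 0.04297.
Gradient magnitude |∇z| = √(a² + b²) = √(0.06280 + 0.00185) = 0.25425.
True dip = arctan(0.25425) = 14.3°, dipping toward W (azimuth ≈ 260°).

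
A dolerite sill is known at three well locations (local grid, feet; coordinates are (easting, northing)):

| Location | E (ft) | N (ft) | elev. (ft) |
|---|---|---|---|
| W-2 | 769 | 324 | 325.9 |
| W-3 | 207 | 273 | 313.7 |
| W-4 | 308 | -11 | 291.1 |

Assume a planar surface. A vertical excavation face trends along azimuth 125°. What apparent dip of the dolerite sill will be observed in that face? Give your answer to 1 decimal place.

2.1°

Let the plane be z = a·E + b·N + c.
W-3−W-2: −562a − 51b = −12.2;  W-4−W-2: −461a − 335b = −34.8.
Solving gives a = 0.01403, b = 0.08457.
Unit vector along 125° is (sin 125°, cos 125°) = (0.8192, -0.5736).
Slope in that direction = a·(0.8192) + b·(-0.5736) = −0.03701.
Apparent dip = arctan|0.03701| = 2.1° (true dip is 4.9°, so apparent ≤ true as expected).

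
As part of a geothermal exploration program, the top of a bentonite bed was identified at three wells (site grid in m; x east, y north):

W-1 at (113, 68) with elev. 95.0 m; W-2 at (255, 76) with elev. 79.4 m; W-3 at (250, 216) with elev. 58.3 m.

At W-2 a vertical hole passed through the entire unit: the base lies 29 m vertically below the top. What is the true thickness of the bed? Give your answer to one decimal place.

Let the plane be z = a·x + b·y + c.
W-2−W-1: 142a + 8b = −15.6;  W-3−W-1: 137a + 148b = −36.7.
Solving gives a = −0.10116, b = −0.15433.
|∇z| = √(a²+b²) = 0.18453, so dip δ = arctan(0.18453) = 10.46°.
True thickness = vertical thickness × cos δ = 29 × cos 10.46° = 28.5 m.

28.5 m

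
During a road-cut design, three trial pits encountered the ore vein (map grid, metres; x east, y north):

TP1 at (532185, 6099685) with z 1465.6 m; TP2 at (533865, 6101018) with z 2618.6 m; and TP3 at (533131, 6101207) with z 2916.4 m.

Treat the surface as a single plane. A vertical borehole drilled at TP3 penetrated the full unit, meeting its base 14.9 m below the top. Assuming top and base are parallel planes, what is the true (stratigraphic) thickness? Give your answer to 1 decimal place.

Two edge vectors: TP1→TP2 = (1680, 1333, 1153), TP1→TP3 = (946, 1522, 1450.8).
Normal n = (TP1→TP2) × (TP1→TP3) = (179050.4, -1346606, 1295942).
So ∂z/∂x = −n_x/n_z = −0.13816 and ∂z/∂y = −n_y/n_z = 1.03909.
|∇z| = √(a²+b²) = 1.04824, so dip δ = arctan(1.04824) = 46.35°.
True thickness = vertical thickness × cos δ = 14.9 × cos 46.35° = 10.3 m.

10.3 m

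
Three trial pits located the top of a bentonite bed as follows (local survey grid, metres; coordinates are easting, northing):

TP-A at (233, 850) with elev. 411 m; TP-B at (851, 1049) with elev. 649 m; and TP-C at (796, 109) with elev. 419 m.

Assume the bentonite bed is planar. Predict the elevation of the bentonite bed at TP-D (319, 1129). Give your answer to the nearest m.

501 m

Two edge vectors: TP-A→TP-B = (618, 199, 238), TP-A→TP-C = (563, -741, 8).
Normal n = (TP-A→TP-B) × (TP-A→TP-C) = (177950, 129050, -569975).
So ∂z/∂easting = −n_x/n_z = 0.31221 and ∂z/∂northing = −n_y/n_z = 0.22641.
Intercept c from TP-A: 411 − 72.74 − 192.45 = 145.80.
At (319, 1129): z = 99.6 + 255.6 + 145.80 = 501.0 m.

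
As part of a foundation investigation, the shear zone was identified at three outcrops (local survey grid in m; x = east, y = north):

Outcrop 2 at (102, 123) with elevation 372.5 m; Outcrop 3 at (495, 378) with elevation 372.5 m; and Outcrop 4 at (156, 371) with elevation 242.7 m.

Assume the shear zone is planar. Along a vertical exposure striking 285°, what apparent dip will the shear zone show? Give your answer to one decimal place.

Two edge vectors: Outcrop 2→Outcrop 3 = (393, 255, 0), Outcrop 2→Outcrop 4 = (54, 248, -129.8).
Normal n = (Outcrop 2→Outcrop 3) × (Outcrop 2→Outcrop 4) = (-33099, 51011.4, 83694).
So ∂z/∂x = −n_x/n_z = 0.39548 and ∂z/∂y = −n_y/n_z = −0.60950.
Unit vector along 285° is (sin 285°, cos 285°) = (-0.9659, 0.2588).
Slope in that direction = a·(-0.9659) + b·(0.2588) = −0.53975.
Apparent dip = arctan|0.53975| = 28.4° (true dip is 36.0°, so apparent ≤ true as expected).

28.4°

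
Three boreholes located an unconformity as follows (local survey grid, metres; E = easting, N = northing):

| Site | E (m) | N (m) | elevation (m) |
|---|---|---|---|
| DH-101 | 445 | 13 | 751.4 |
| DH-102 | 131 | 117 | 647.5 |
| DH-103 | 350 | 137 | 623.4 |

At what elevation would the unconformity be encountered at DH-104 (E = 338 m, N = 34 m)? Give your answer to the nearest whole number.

731 m

Two edge vectors: DH-101→DH-102 = (-314, 104, -103.9), DH-101→DH-103 = (-95, 124, -128).
Normal n = (DH-101→DH-102) × (DH-101→DH-103) = (-428.4, -30321.5, -29056).
So ∂z/∂E = −n_x/n_z = −0.01474 and ∂z/∂N = −n_y/n_z = −1.04355.
Intercept c from DH-101: 751.4 + 6.56 + 13.57 = 771.53.
At (338, 34): z = −5.0 − 35.5 + 771.53 = 731.1 m.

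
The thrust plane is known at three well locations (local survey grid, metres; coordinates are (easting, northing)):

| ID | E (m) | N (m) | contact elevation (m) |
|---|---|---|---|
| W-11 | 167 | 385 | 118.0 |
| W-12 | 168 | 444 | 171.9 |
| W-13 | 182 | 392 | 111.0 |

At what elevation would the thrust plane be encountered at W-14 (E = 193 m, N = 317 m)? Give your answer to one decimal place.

31.4 m

Let the plane be z = a·E + b·N + c.
W-12−W-11: 1a + 59b = 53.9;  W-13−W-11: 15a + 7b = −7.
Solving gives a = −0.90011, b = 0.92882.
Then c = 118 − a·167 − b·385 = −89.27.
At (193, 317): z = −173.7 + 294.4 − 89.27 = 31.4 m.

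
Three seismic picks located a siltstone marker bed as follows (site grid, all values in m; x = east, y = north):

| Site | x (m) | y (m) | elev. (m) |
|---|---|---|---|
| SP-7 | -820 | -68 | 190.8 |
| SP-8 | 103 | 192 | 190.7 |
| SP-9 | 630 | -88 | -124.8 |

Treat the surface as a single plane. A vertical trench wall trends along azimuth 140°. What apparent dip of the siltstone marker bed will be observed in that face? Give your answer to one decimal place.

Two edge vectors: SP-7→SP-8 = (923, 260, -0.1), SP-7→SP-9 = (1450, -20, -315.6).
Normal n = (SP-7→SP-8) × (SP-7→SP-9) = (-82058, 291153.8, -395460).
So ∂z/∂x = −n_x/n_z = −0.20750 and ∂z/∂y = −n_y/n_z = 0.73624.
Unit vector along 140° is (sin 140°, cos 140°) = (0.6428, -0.7660).
Slope in that direction = a·(0.6428) + b·(-0.7660) = −0.69737.
Apparent dip = arctan|0.69737| = 34.9° (true dip is 37.4°, so apparent ≤ true as expected).

34.9°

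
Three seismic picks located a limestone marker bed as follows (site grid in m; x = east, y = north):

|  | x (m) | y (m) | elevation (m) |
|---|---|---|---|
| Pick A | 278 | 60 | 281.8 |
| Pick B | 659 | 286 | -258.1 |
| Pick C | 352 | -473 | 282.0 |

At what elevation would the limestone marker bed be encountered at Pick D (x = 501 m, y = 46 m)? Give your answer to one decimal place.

-7.6 m

Two edge vectors: Pick A→Pick B = (381, 226, -539.9), Pick A→Pick C = (74, -533, 0.2).
Normal n = (Pick A→Pick B) × (Pick A→Pick C) = (-287721.5, -40028.8, -219797).
So ∂z/∂x = −n_x/n_z = −1.30903 and ∂z/∂y = −n_y/n_z = −0.18212.
Intercept c from Pick A: 281.8 + 363.91 + 10.93 = 656.64.
At (501, 46): z = −655.8 − 8.4 + 656.64 = -7.6 m.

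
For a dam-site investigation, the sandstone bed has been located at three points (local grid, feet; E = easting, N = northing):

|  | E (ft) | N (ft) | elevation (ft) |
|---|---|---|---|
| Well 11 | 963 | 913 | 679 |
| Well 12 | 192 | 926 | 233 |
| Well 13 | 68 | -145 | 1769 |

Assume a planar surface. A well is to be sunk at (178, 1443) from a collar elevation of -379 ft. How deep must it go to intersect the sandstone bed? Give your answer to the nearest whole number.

170 ft

Let the plane be z = a·E + b·N + c.
Well 12−Well 11: −771a + 13b = −446;  Well 13−Well 11: −895a − 1058b = 1090.
Solving gives a = 0.55321, b = −1.49822.
Then c = 679 − a·963 − b·913 = 1514.14.
At (178, 1443): z_contact = 98.5 − 2161.9 + 1514.14 = -549.3 ft.
Depth below ground = -379 − (-549.3) = 170 ft.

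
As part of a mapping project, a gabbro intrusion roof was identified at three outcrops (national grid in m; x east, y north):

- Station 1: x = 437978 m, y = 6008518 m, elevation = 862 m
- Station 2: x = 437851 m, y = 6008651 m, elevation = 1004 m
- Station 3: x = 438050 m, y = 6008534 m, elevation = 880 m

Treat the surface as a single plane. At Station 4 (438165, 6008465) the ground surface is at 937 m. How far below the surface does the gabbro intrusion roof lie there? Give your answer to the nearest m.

Let the plane be z = a·x + b·y + c.
Station 2−Station 1: −127a + 133b = 142;  Station 3−Station 1: 72a + 16b = 18.
Solving gives a = 0.01050999, b = 1.07770503.
Then c = 862 − a·437978 − b·6008518 = −6479151.22.
At (438165, 6008465): z_contact = 4605.1 + 6475353.0 − 6479151.22 = 806.8 m.
Depth below ground = 937 − 806.8 = 130 m.

130 m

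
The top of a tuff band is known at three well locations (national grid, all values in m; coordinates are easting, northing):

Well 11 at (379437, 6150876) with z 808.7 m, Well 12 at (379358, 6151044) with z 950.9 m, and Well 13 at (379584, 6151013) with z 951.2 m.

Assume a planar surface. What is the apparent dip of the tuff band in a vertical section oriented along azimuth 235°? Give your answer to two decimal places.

31.89°

Let the plane be z = a·easting + b·northing + c.
Well 12−Well 11: −79a + 168b = 142.2;  Well 13−Well 11: 147a + 137b = 142.5.
Solving gives a = 0.12553, b = 0.90546.
Unit vector along 235° is (sin 235°, cos 235°) = (-0.8192, -0.5736).
Slope in that direction = a·(-0.8192) + b·(-0.5736) = −0.62217.
Apparent dip = arctan|0.62217| = 31.89° (true dip is 42.4°, so apparent ≤ true as expected).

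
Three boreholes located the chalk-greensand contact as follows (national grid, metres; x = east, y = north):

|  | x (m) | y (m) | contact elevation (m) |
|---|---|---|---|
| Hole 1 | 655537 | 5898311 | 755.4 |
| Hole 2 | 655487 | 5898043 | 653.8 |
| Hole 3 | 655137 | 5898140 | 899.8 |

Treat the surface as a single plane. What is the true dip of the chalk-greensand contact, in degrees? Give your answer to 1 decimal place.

36.8°

Let the plane be z = a·x + b·y + c.
Hole 2−Hole 1: −50a − 268b = −101.6;  Hole 3−Hole 1: −400a − 171b = 144.4.
Solving gives a = −0.56840, b = 0.48515.
Gradient magnitude |∇z| = √(a² + b²) = √(0.32308 + 0.23537) = 0.74730.
True dip = arctan(0.74730) = 36.8°, dipping toward SE (azimuth ≈ 130°).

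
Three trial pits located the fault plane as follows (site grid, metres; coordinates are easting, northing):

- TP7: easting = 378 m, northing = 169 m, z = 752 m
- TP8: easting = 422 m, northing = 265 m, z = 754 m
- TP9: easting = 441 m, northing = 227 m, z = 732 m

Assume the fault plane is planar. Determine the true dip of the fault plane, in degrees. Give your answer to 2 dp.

Let the plane be z = a·easting + b·northing + c.
TP8−TP7: 44a + 96b = 2;  TP9−TP7: 63a + 58b = −20.
Solving gives a = −0.58238, b = 0.28776.
Gradient magnitude |∇z| = √(a² + b²) = √(0.33917 + 0.08280) = 0.64959.
True dip = arctan(0.64959) = 33.01°, dipping toward ESE (azimuth ≈ 116°).

33.01°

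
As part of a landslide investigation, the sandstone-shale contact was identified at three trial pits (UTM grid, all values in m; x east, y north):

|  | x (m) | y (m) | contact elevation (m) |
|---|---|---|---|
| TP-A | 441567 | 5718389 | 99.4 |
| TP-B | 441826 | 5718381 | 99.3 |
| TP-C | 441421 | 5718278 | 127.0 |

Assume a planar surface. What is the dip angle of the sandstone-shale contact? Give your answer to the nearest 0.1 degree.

Two edge vectors: TP-A→TP-B = (259, -8, -0.1), TP-A→TP-C = (-146, -111, 27.6).
Normal n = (TP-A→TP-B) × (TP-A→TP-C) = (-231.9, -7133.8, -29917).
So ∂z/∂x = −n_x/n_z = −0.00775 and ∂z/∂y = −n_y/n_z = −0.23845.
Gradient magnitude |∇z| = √(a² + b²) = √(0.00006 + 0.05686) = 0.23858.
True dip = arctan(0.23858) = 13.4°, dipping toward N (azimuth ≈ 002°).

13.4°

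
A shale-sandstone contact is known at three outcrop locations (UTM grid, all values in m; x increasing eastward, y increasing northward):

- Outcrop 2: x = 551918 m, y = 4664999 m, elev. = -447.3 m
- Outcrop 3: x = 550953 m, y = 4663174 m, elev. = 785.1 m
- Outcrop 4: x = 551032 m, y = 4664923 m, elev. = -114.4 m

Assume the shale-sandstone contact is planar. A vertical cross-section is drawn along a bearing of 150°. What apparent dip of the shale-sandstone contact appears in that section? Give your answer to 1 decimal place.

14.9°

Two edge vectors: Outcrop 2→Outcrop 3 = (-965, -1825, 1232.4), Outcrop 2→Outcrop 4 = (-886, -76, 332.9).
Normal n = (Outcrop 2→Outcrop 3) × (Outcrop 2→Outcrop 4) = (-513880.1, -770657.9, -1543610).
So ∂z/∂x = −n_x/n_z = −0.33291 and ∂z/∂y = −n_y/n_z = −0.49926.
Unit vector along 150° is (sin 150°, cos 150°) = (0.5000, -0.8660).
Slope in that direction = a·(0.5000) + b·(-0.8660) = 0.26592.
Apparent dip = arctan|0.26592| = 14.9° (true dip is 31.0°, so apparent ≤ true as expected).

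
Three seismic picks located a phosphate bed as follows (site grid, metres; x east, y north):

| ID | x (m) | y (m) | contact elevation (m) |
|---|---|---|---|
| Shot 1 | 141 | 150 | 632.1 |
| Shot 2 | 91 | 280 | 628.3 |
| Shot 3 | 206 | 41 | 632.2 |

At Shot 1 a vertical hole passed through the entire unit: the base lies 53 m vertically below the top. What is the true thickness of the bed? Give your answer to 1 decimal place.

52.4 m

Let the plane be z = a·x + b·y + c.
Shot 2−Shot 1: −50a + 130b = −3.8;  Shot 3−Shot 1: 65a − 109b = 0.1.
Solving gives a = −0.13373, b = −0.08067.
|∇z| = √(a²+b²) = 0.15618, so dip δ = arctan(0.15618) = 8.88°.
True thickness = vertical thickness × cos δ = 53 × cos 8.88° = 52.4 m.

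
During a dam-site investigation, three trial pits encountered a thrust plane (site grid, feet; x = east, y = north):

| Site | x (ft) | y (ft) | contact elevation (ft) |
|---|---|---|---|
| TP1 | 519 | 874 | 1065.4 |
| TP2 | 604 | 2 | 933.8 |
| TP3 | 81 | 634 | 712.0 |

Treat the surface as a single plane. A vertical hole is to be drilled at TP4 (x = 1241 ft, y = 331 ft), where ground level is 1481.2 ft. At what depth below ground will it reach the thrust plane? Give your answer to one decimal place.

37.8 ft

Let the plane be z = a·x + b·y + c.
TP2−TP1: 85a − 872b = −131.6;  TP3−TP1: −438a − 240b = −353.4.
Solving gives a = 0.687437, b = 0.217927.
Then c = 1065.4 − a·519 − b·874 = 518.15.
At (1241, 331): z_contact = 853.11 + 72.13 + 518.15 = 1443.40 ft.
Depth below ground = 1481.2 − 1443.40 = 37.8 ft.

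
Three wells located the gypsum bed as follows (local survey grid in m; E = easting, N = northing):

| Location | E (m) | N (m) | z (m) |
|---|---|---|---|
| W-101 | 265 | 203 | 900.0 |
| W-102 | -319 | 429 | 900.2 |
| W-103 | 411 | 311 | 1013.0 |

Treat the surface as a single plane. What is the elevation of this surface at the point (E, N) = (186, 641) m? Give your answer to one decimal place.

1180.0 m

Two edge vectors: W-101→W-102 = (-584, 226, 0.2), W-101→W-103 = (146, 108, 113).
Normal n = (W-101→W-102) × (W-101→W-103) = (25516.4, 66021.2, -96068).
So ∂z/∂E = −n_x/n_z = 0.26561 and ∂z/∂N = −n_y/n_z = 0.68723.
Intercept c from W-101: 900 − 70.39 − 139.51 = 690.11.
At (186, 641): z = 49.4 + 440.5 + 690.11 = 1180.0 m.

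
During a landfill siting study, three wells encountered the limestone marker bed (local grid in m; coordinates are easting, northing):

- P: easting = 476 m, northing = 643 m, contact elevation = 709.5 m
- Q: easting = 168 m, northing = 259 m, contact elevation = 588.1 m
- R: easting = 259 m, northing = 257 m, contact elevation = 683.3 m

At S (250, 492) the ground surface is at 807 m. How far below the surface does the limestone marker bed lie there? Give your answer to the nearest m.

254 m

Two edge vectors: P→Q = (-308, -384, -121.4), P→R = (-217, -386, -26.2).
Normal n = (P→Q) × (P→R) = (-36799.6, 18274.2, 35560).
So ∂z/∂easting = −n_x/n_z = 1.03486 and ∂z/∂northing = −n_y/n_z = −0.51390.
Intercept c from P: 709.5 − 492.59 + 330.44 = 547.34.
At (250, 492): z_contact = 258.7 − 252.8 + 547.34 = 553.2 m.
Depth below ground = 807 − 553.2 = 254 m.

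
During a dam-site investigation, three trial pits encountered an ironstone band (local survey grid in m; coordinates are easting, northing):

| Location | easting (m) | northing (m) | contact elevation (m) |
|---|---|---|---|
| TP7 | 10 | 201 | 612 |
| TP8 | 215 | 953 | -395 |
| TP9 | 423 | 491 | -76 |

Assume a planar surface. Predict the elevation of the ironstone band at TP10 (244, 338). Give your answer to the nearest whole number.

Let the plane be z = a·easting + b·northing + c.
TP8−TP7: 205a + 752b = −1007;  TP9−TP7: 413a + 290b = −688.
Solving gives a = −0.89734, b = −1.09447.
Then c = 612 − a·10 − b·201 = 840.96.
At (244, 338): z = −219.0 − 369.9 + 840.96 = 252.1 m.

252 m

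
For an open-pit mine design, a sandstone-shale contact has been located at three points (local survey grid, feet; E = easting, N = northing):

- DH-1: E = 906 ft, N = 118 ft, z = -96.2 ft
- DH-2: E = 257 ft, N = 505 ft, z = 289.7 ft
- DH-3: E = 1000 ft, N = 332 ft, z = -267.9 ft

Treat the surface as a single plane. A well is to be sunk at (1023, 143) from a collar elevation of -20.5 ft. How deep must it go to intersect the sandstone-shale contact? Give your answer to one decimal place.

185.9 ft

Two edge vectors: DH-1→DH-2 = (-649, 387, 385.9), DH-1→DH-3 = (94, 214, -171.7).
Normal n = (DH-1→DH-2) × (DH-1→DH-3) = (-149030.5, -75158.7, -175264).
So ∂z/∂E = −n_x/n_z = −0.850320 and ∂z/∂N = −n_y/n_z = −0.428831.
Intercept c from DH-1: -96.2 + 770.39 + 50.60 = 724.79.
At (1023, 143): z_contact = −869.88 − 61.32 + 724.79 = -206.41 ft.
Depth below ground = -20.5 − (-206.41) = 185.9 ft.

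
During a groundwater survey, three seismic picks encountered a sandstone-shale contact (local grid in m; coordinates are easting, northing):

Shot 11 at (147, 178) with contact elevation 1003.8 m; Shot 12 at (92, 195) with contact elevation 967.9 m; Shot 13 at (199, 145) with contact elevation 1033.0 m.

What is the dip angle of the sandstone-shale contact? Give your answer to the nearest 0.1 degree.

Two edge vectors: Shot 11→Shot 12 = (-55, 17, -35.9), Shot 11→Shot 13 = (52, -33, 29.2).
Normal n = (Shot 11→Shot 12) × (Shot 11→Shot 13) = (-688.3, -260.8, 931).
So ∂z/∂easting = −n_x/n_z = 0.73931 and ∂z/∂northing = −n_y/n_z = 0.28013.
Gradient magnitude |∇z| = √(a² + b²) = √(0.54658 + 0.07847) = 0.79060.
True dip = arctan(0.79060) = 38.3°, dipping toward WSW (azimuth ≈ 249°).

38.3°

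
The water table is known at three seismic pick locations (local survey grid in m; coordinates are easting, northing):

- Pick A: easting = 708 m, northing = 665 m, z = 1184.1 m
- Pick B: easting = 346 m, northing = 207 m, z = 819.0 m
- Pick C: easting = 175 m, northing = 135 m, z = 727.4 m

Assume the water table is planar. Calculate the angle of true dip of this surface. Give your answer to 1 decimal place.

32.4°

Two edge vectors: Pick A→Pick B = (-362, -458, -365.1), Pick A→Pick C = (-533, -530, -456.7).
Normal n = (Pick A→Pick B) × (Pick A→Pick C) = (15665.6, 29272.9, -52254).
So ∂z/∂easting = −n_x/n_z = 0.29980 and ∂z/∂northing = −n_y/n_z = 0.56020.
Gradient magnitude |∇z| = √(a² + b²) = √(0.08988 + 0.31383) = 0.63538.
True dip = arctan(0.63538) = 32.4°, dipping toward SSW (azimuth ≈ 208°).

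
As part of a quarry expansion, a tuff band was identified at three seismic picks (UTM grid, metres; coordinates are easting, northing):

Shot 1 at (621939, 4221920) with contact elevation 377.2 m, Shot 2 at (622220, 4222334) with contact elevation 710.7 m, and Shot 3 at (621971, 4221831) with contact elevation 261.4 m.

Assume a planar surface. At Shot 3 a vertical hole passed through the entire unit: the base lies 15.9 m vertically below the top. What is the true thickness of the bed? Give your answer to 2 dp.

10.05 m

Two edge vectors: Shot 1→Shot 2 = (281, 414, 333.5), Shot 1→Shot 3 = (32, -89, -115.8).
Normal n = (Shot 1→Shot 2) × (Shot 1→Shot 3) = (-18259.7, 43211.8, -38257).
So ∂z/∂easting = −n_x/n_z = −0.47729 and ∂z/∂northing = −n_y/n_z = 1.12951.
|∇z| = √(a²+b²) = 1.22622, so dip δ = arctan(1.22622) = 50.80°.
True thickness = vertical thickness × cos δ = 15.9 × cos 50.80° = 10.05 m.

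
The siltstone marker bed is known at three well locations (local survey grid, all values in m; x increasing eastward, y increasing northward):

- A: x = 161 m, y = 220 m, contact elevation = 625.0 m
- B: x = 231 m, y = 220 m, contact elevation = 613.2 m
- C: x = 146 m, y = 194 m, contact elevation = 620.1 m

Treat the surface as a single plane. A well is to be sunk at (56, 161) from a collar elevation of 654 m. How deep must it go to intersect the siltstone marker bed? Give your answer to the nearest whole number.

28 m

Two edge vectors: A→B = (70, 0, -11.8), A→C = (-15, -26, -4.9).
Normal n = (A→B) × (A→C) = (-306.8, 520, -1820).
So ∂z/∂x = −n_x/n_z = −0.16857 and ∂z/∂y = −n_y/n_z = 0.28571.
Intercept c from A: 625 + 27.14 − 62.86 = 589.28.
At (56, 161): z_contact = −9.4 + 46.0 + 589.28 = 625.8 m.
Depth below ground = 654 − 625.8 = 28 m.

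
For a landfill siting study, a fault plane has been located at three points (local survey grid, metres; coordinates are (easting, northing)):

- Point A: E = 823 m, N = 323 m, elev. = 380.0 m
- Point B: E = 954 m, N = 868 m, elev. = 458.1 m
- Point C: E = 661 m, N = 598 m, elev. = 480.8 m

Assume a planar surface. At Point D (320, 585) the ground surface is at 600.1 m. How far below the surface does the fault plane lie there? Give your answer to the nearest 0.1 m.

30.2 m

Let the plane be z = a·E + b·N + c.
Point B−Point A: 131a + 545b = 78.1;  Point C−Point A: −162a + 275b = 100.8.
Solving gives a = −0.26914, b = 0.20800.
Then c = 380 − a·823 − b·323 = 534.32.
At (320, 585): z_contact = −86.13 + 121.68 + 534.32 = 569.87 m.
Depth below ground = 600.1 − 569.87 = 30.2 m.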